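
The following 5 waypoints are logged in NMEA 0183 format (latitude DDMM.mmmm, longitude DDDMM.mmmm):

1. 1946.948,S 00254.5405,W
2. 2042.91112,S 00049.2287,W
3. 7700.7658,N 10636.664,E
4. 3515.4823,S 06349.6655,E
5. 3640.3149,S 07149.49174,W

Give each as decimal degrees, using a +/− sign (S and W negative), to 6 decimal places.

1. -19.782467, -2.909008
2. -20.715185, -0.820478
3. 77.012763, 106.611067
4. -35.258038, 63.827758
5. -36.671915, -71.824862

Point 1:
  Lat: split at 2 digits → 19° and 46.948′; 19 + 46.948/60 = 19.7824667
  S ⇒ negate
  λ: degrees = first 3 digits = 2, minutes = 54.5405; 2 + 54.5405/60 = 2.9090083
  W ⇒ negate
Point 2:
  Lat: split at 2 digits → 20° and 42.91112′; 20 + 42.91112/60 = 20.7151853
  S ⇒ negate
  Longitude: split at 3 digits → 000° and 49.2287′; 0 + 49.2287/60 = 0.8204783
  W ⇒ negate
Point 3:
  Latitude: degrees = first 2 digits = 77, minutes = 0.7658; 77 + 0.7658/60 = 77.0127633
  N → positive
  λ: split at 3 digits → 106° and 36.664′; 106 + 36.664/60 = 106.6110667
  E → positive
Point 4:
  Latitude: degrees = first 2 digits = 35, minutes = 15.4823; 35 + 15.4823/60 = 35.2580383
  S ⇒ negate
  Lon: degrees = first 3 digits = 63, minutes = 49.6655; 63 + 49.6655/60 = 63.8277583
  E → positive
Point 5:
  φ: split at 2 digits → 36° and 40.3149′; 36 + 40.3149/60 = 36.6719150
  S ⇒ negate
  Lon: split at 3 digits → 071° and 49.49174′; 71 + 49.49174/60 = 71.8248623
  hemisphere W, so the sign is −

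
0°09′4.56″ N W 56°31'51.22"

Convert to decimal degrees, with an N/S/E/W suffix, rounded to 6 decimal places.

0.151267° N, 56.530894° W

φ: 0 + 9/60 + 4.56/3600 = 0.1512667
Lon: 56° + 31/60 + 51.22/3600 = 56 + 0.516667 + 0.014228 = 56.5308944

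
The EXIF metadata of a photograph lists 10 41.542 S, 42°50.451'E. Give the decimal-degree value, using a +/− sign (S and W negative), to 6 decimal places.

Latitude: 10 + 41.542/60 = 10.6923667
S ⇒ negate
Longitude: 42 + 50.451/60 = 42.8408500
E → positive

-10.692367, 42.840850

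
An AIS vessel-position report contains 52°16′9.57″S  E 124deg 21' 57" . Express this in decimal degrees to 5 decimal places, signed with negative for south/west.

-52.26933, 124.36583

Lat: 52 + 16/60 + 9.57/3600 = 52.269325
S ⇒ negate
λ: 124 + 21/60 + 57/3600 = 124.365833
E → positive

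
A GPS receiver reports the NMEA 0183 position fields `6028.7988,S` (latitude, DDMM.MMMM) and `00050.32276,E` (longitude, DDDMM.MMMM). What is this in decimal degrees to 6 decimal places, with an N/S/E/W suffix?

φ: split at 2 digits → 60° and 28.7988′; 60 + 28.7988/60 = 60.4799800
λ: split at 3 digits → 000° and 50.32276′; 0 + 50.32276/60 = 0.8387127

60.479980° S, 0.838713° E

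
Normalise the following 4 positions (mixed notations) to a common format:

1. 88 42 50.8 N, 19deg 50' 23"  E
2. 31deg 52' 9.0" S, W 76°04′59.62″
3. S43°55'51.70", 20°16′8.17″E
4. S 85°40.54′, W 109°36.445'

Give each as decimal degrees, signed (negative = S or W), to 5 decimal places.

1. 88.71411, 19.83972
2. -31.86917, -76.08323
3. -43.93103, 20.26894
4. -85.67567, -109.60742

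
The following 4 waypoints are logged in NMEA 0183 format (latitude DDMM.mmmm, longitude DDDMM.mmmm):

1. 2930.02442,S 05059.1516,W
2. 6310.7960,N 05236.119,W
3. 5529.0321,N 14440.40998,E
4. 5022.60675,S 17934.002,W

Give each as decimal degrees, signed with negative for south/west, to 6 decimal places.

Point 1:
  φ: degrees = first 2 digits = 29, minutes = 30.02442; 29 + 30.02442/60 = 29.5004070
  S → negative
  Lon: degrees = first 3 digits = 50, minutes = 59.1516; 50 + 59.1516/60 = 50.9858600
  W ⇒ negate
Point 2:
  φ: degrees = first 2 digits = 63, minutes = 10.796; 63 + 10.796/60 = 63.1799333
  N → positive
  Lon: split at 3 digits → 052° and 36.119′; 52 + 36.119/60 = 52.6019833
  W → negative
Point 3:
  Lat: degrees = first 2 digits = 55, minutes = 29.0321; 55 + 29.0321/60 = 55.4838683
  N → positive
  Longitude: degrees = first 3 digits = 144, minutes = 40.40998; 144 + 40.40998/60 = 144.6734997
  E ⇒ keep positive
Point 4:
  Lat: split at 2 digits → 50° and 22.60675′; 50 + 22.60675/60 = 50.3767792
  S ⇒ negate
  Lon: degrees = first 3 digits = 179, minutes = 34.002; 179 + 34.002/60 = 179.5667000
  W → negative

1. -29.500407, -50.985860
2. 63.179933, -52.601983
3. 55.483868, 144.673500
4. -50.376779, -179.566700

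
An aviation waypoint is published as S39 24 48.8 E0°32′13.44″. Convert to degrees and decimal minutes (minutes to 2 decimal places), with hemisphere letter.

φ: 24 + 48.8/60 = 24.8133′
Lon: 32 + 13.44/60 = 32.2240′

39° 24.81′ S, 0° 32.22′ E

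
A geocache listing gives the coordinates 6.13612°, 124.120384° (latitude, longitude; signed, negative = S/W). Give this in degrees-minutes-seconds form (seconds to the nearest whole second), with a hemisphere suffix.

Lat: 0.136120 × 60 = 8.16720′ → 8′, remainder × 60 = 10.03″
Longitude: whole degrees 124; 7.22304′ → 7′ and 13.38″

6°08′10″ N, 124°07′13″ E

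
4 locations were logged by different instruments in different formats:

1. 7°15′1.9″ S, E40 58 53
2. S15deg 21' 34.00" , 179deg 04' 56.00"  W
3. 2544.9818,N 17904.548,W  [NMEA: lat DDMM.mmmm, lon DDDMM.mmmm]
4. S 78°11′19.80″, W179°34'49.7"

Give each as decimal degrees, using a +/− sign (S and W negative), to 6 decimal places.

Point 1:
  φ: 7 + 15/60 + 1.9/3600 = 7.2505278
  S ⇒ negate
  Longitude: 40° + 58/60 + 53/3600 = 40 + 0.966667 + 0.014722 = 40.9813889
  E ⇒ keep positive
Point 2:
  Latitude: 15° + 21/60 + 34/3600 = 15 + 0.350000 + 0.009444 = 15.3594444
  S ⇒ negate
  λ: 4′ + 56″ = 4.93333′; 179 + 4.93333/60 = 179.0822222
  hemisphere W, so the sign is −
Point 3:
  Latitude: degrees = first 2 digits = 25, minutes = 44.9818; 25 + 44.9818/60 = 25.7496967
  N → positive
  λ: split at 3 digits → 179° and 4.548′; 179 + 4.548/60 = 179.0758000
  W → negative
Point 4:
  Latitude: 78 + 11/60 + 19.8/3600 = 78.1888333
  S → negative
  λ: 179 + 34/60 + 49.7/3600 = 179.5804722
  W ⇒ negate

1. -7.250528, 40.981389
2. -15.359444, -179.082222
3. 25.749697, -179.075800
4. -78.188833, -179.580472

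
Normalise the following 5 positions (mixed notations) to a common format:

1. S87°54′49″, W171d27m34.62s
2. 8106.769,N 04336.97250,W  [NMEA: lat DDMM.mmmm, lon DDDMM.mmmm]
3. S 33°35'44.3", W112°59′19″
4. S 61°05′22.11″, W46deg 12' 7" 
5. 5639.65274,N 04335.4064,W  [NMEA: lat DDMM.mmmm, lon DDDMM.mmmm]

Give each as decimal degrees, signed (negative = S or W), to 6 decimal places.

Point 1:
  Lat: 87° + 54/60 + 49/3600 = 87 + 0.900000 + 0.013611 = 87.9136111
  S ⇒ negate
  λ: 171 + 27/60 + 34.62/3600 = 171.4596167
  W ⇒ negate
Point 2:
  Latitude: degrees = first 2 digits = 81, minutes = 6.769; 81 + 6.769/60 = 81.1128167
  N → positive
  Lon: split at 3 digits → 043° and 36.9725′; 43 + 36.9725/60 = 43.6162083
  hemisphere W, so the sign is −
Point 3:
  Latitude: 33° + 35/60 + 44.3/3600 = 33 + 0.583333 + 0.012306 = 33.5956389
  S → negative
  λ: 112° + 59/60 + 19/3600 = 112 + 0.983333 + 0.005278 = 112.9886111
  W → negative
Point 4:
  Lat: 5′ + 22.11″ = 5.36850′; 61 + 5.36850/60 = 61.0894750
  S ⇒ negate
  Longitude: 46° + 12/60 + 7/3600 = 46 + 0.200000 + 0.001944 = 46.2019444
  W → negative
Point 5:
  φ: split at 2 digits → 56° and 39.65274′; 56 + 39.65274/60 = 56.6608790
  N ⇒ keep positive
  Lon: degrees = first 3 digits = 43, minutes = 35.4064; 43 + 35.4064/60 = 43.5901067
  W ⇒ negate

1. -87.913611, -171.459617
2. 81.112817, -43.616208
3. -33.595639, -112.988611
4. -61.089475, -46.201944
5. 56.660879, -43.590107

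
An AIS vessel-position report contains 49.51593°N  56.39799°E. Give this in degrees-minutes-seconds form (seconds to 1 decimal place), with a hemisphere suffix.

φ: 0.515930 × 60 = 30.95580′ → 30′, remainder × 60 = 57.348″
Lon: whole degrees 56; 23.87940′ → 23′ and 52.764″

49°30′57.3″ N, 56°23′52.8″ E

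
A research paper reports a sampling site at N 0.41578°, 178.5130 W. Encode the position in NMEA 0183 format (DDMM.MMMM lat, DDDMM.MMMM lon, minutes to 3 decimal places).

0024.947,N / 17830.780,W

Latitude: fractional part 0.415780 → 24.94680 minutes
Longitude: 178° + 0.513000 × 60 = 178° 30.78000′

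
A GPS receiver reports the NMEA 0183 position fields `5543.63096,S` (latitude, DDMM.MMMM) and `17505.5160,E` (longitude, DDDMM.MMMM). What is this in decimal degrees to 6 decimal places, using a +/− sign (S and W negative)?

-55.727183, 175.091933

Lat: degrees = first 2 digits = 55, minutes = 43.63096; 55 + 43.63096/60 = 55.7271827
S ⇒ negate
Longitude: degrees = first 3 digits = 175, minutes = 5.516; 175 + 5.516/60 = 175.0919333
E ⇒ keep positive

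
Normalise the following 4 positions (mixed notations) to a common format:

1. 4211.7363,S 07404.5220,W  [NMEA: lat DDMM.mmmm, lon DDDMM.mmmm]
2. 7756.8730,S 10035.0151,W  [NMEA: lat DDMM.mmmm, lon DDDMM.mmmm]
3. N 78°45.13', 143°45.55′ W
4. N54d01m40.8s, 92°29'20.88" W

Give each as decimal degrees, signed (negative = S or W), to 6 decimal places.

1. -42.195605, -74.075367
2. -77.947883, -100.583585
3. 78.752167, -143.759167
4. 54.028000, -92.489133

Point 1:
  φ: split at 2 digits → 42° and 11.7363′; 42 + 11.7363/60 = 42.1956050
  S → negative
  Longitude: split at 3 digits → 074° and 4.522′; 74 + 4.522/60 = 74.0753667
  W ⇒ negate
Point 2:
  φ: split at 2 digits → 77° and 56.873′; 77 + 56.873/60 = 77.9478833
  S → negative
  Longitude: split at 3 digits → 100° and 35.0151′; 100 + 35.0151/60 = 100.5835850
  W → negative
Point 3:
  φ: 78 + 45.13/60 = 78.7521667
  N → positive
  Lon: 143 + 45.55/60 = 143.7591667
  W → negative
Point 4:
  Lat: 1′ + 40.8″ = 1.68000′; 54 + 1.68000/60 = 54.0280000
  N → positive
  λ: 29′ + 20.88″ = 29.34800′; 92 + 29.34800/60 = 92.4891333
  hemisphere W, so the sign is −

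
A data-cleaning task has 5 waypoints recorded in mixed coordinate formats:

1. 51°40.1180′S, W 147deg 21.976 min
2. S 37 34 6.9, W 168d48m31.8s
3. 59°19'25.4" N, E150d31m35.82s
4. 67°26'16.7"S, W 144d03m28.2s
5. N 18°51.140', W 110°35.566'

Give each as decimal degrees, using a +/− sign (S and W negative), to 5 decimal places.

1. -51.66863, -147.36627
2. -37.56858, -168.80883
3. 59.32372, 150.52662
4. -67.43797, -144.05783
5. 18.85233, -110.59277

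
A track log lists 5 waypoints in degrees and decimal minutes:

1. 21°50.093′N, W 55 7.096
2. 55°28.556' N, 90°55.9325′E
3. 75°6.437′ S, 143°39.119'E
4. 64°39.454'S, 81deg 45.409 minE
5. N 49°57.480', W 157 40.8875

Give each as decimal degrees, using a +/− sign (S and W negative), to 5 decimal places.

1. 21.83488, -55.11827
2. 55.47593, 90.93221
3. -75.10728, 143.65198
4. -64.65757, 81.75682
5. 49.95800, -157.68146

Point 1:
  Lat: 50.093′ = 0.834883°; total 21.834883
  N → positive
  λ: 7.096′ = 0.118267°; total 55.118267
  W → negative
Point 2:
  Lat: 28.556′ = 0.475933°; total 55.475933
  N ⇒ keep positive
  λ: 90 + 55.9325/60 = 90.932208
  E ⇒ keep positive
Point 3:
  Latitude: 6.437′ = 0.107283°; total 75.107283
  S ⇒ negate
  λ: 39.119′ = 0.651983°; total 143.651983
  E ⇒ keep positive
Point 4:
  φ: 64 + 39.454/60 = 64.657567
  S ⇒ negate
  Longitude: 45.409′ = 0.756817°; total 81.756817
  E ⇒ keep positive
Point 5:
  Lat: 49 + 57.48/60 = 49.958000
  N ⇒ keep positive
  Lon: 40.8875′ = 0.681458°; total 157.681458
  W ⇒ negate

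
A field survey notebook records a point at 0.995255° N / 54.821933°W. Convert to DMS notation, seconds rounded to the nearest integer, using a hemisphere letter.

0°59′43″ N, 54°49′19″ W

φ: 0.995255° → 59.71530′; 0.71530 × 60 = 42.92″
λ: 0.821933° → 49.31598′; 0.31598 × 60 = 18.96″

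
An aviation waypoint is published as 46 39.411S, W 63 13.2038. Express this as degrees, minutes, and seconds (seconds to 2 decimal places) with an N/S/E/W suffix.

46°39′24.66″ S, 63°13′12.23″ W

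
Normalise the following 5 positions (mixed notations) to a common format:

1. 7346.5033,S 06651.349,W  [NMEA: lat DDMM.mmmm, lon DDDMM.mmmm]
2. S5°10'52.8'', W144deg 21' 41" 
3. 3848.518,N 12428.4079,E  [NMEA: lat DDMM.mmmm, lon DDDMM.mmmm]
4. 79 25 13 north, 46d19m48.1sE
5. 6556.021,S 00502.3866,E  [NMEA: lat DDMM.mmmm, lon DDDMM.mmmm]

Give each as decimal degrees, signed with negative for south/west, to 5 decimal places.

1. -73.77506, -66.85582
2. -5.18133, -144.36139
3. 38.80863, 124.47347
4. 79.42028, 46.33003
5. -65.93368, 5.03978

Point 1:
  φ: split at 2 digits → 73° and 46.5033′; 73 + 46.5033/60 = 73.775055
  S ⇒ negate
  Lon: degrees = first 3 digits = 66, minutes = 51.349; 66 + 51.349/60 = 66.855817
  hemisphere W, so the sign is −
Point 2:
  φ: 10′ + 52.8″ = 10.88000′; 5 + 10.88000/60 = 5.181333
  hemisphere S, so the sign is −
  Lon: 144° + 21/60 + 41/3600 = 144 + 0.350000 + 0.011389 = 144.361389
  W → negative
Point 3:
  Lat: degrees = first 2 digits = 38, minutes = 48.518; 38 + 48.518/60 = 38.808633
  N → positive
  λ: degrees = first 3 digits = 124, minutes = 28.4079; 124 + 28.4079/60 = 124.473465
  E ⇒ keep positive
Point 4:
  φ: 25′ + 13″ = 25.21667′; 79 + 25.21667/60 = 79.420278
  N → positive
  Longitude: 46° + 19/60 + 48.1/3600 = 46 + 0.316667 + 0.013361 = 46.330028
  E ⇒ keep positive
Point 5:
  Lat: split at 2 digits → 65° and 56.021′; 65 + 56.021/60 = 65.933683
  S ⇒ negate
  Lon: split at 3 digits → 005° and 2.3866′; 5 + 2.3866/60 = 5.039777
  E ⇒ keep positive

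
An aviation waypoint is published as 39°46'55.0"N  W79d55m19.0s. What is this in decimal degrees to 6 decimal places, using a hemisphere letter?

39.781944° N, 79.921944° W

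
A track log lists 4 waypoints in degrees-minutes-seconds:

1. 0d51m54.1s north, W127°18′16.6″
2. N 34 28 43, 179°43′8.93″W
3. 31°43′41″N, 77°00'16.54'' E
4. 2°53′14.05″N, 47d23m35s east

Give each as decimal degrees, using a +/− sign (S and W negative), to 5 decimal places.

Point 1:
  Lat: 0° + 51/60 + 54.1/3600 = 0 + 0.850000 + 0.015028 = 0.865028
  N → positive
  Longitude: 18′ + 16.6″ = 18.27667′; 127 + 18.27667/60 = 127.304611
  W → negative
Point 2:
  Latitude: 34° + 28/60 + 43/3600 = 34 + 0.466667 + 0.011944 = 34.478611
  N ⇒ keep positive
  Lon: 43′ + 8.93″ = 43.14883′; 179 + 43.14883/60 = 179.719147
  W ⇒ negate
Point 3:
  Lat: 31° + 43/60 + 41/3600 = 31 + 0.716667 + 0.011389 = 31.728056
  N ⇒ keep positive
  Lon: 77° + 0/60 + 16.54/3600 = 77 + 0.000000 + 0.004594 = 77.004594
  E ⇒ keep positive
Point 4:
  Latitude: 53′ + 14.05″ = 53.23417′; 2 + 53.23417/60 = 2.887236
  N ⇒ keep positive
  Lon: 47 + 23/60 + 35/3600 = 47.393056
  E → positive

1. 0.86503, -127.30461
2. 34.47861, -179.71915
3. 31.72806, 77.00459
4. 2.88724, 47.39306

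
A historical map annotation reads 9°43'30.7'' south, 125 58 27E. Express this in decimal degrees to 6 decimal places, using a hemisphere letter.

9.725194° S, 125.974167° E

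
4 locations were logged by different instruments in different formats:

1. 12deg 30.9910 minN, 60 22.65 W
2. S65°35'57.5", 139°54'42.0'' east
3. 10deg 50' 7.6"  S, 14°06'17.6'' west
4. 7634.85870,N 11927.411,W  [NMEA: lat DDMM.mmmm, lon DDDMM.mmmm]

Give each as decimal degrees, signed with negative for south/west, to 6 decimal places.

Point 1:
  Lat: 12 + 30.991/60 = 12.5165167
  N ⇒ keep positive
  Lon: 22.65′ = 0.377500°; total 60.3775000
  hemisphere W, so the sign is −
Point 2:
  Lat: 65° + 35/60 + 57.5/3600 = 65 + 0.583333 + 0.015972 = 65.5993056
  hemisphere S, so the sign is −
  λ: 54′ + 42″ = 54.70000′; 139 + 54.70000/60 = 139.9116667
  E → positive
Point 3:
  φ: 10 + 50/60 + 7.6/3600 = 10.8354444
  S → negative
  λ: 14 + 6/60 + 17.6/3600 = 14.1048889
  W → negative
Point 4:
  φ: degrees = first 2 digits = 76, minutes = 34.8587; 76 + 34.8587/60 = 76.5809783
  N ⇒ keep positive
  Lon: split at 3 digits → 119° and 27.411′; 119 + 27.411/60 = 119.4568500
  W ⇒ negate

1. 12.516517, -60.377500
2. -65.599306, 139.911667
3. -10.835444, -14.104889
4. 76.580978, -119.456850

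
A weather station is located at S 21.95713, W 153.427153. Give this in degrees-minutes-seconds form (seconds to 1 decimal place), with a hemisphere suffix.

21°57′25.7″ S, 153°25′37.8″ W

φ: whole degrees 21; 57.42780′ → 57′ and 25.668″
Longitude: whole degrees 153; 25.62918′ → 25′ and 37.751″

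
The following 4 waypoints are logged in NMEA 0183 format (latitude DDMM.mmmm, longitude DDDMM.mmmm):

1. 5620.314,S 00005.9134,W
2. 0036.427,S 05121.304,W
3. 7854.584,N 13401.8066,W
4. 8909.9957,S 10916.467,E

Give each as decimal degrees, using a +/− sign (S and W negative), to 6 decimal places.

1. -56.338567, -0.098557
2. -0.607117, -51.355067
3. 78.909733, -134.030110
4. -89.166595, 109.274450

Point 1:
  φ: degrees = first 2 digits = 56, minutes = 20.314; 56 + 20.314/60 = 56.3385667
  S → negative
  Lon: split at 3 digits → 000° and 5.9134′; 0 + 5.9134/60 = 0.0985567
  W ⇒ negate
Point 2:
  Lat: degrees = first 2 digits = 0, minutes = 36.427; 0 + 36.427/60 = 0.6071167
  hemisphere S, so the sign is −
  Longitude: split at 3 digits → 051° and 21.304′; 51 + 21.304/60 = 51.3550667
  W ⇒ negate
Point 3:
  Lat: degrees = first 2 digits = 78, minutes = 54.584; 78 + 54.584/60 = 78.9097333
  N ⇒ keep positive
  Longitude: degrees = first 3 digits = 134, minutes = 1.8066; 134 + 1.8066/60 = 134.0301100
  W → negative
Point 4:
  φ: degrees = first 2 digits = 89, minutes = 9.9957; 89 + 9.9957/60 = 89.1665950
  S ⇒ negate
  Lon: degrees = first 3 digits = 109, minutes = 16.467; 109 + 16.467/60 = 109.2744500
  E ⇒ keep positive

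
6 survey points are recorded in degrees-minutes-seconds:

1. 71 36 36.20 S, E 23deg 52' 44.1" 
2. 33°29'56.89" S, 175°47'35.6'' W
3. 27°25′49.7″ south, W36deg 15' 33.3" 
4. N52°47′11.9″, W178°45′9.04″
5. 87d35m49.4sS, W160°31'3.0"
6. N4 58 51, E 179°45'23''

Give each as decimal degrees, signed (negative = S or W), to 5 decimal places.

Point 1:
  Latitude: 71 + 36/60 + 36.2/3600 = 71.610056
  S ⇒ negate
  Longitude: 52′ + 44.1″ = 52.73500′; 23 + 52.73500/60 = 23.878917
  E → positive
Point 2:
  Lat: 33 + 29/60 + 56.89/3600 = 33.499136
  S ⇒ negate
  Longitude: 175 + 47/60 + 35.6/3600 = 175.793222
  W ⇒ negate
Point 3:
  φ: 27° + 25/60 + 49.7/3600 = 27 + 0.416667 + 0.013806 = 27.430472
  hemisphere S, so the sign is −
  Lon: 36° + 15/60 + 33.3/3600 = 36 + 0.250000 + 0.009250 = 36.259250
  W ⇒ negate
Point 4:
  Latitude: 52° + 47/60 + 11.9/3600 = 52 + 0.783333 + 0.003306 = 52.786639
  N ⇒ keep positive
  Longitude: 178° + 45/60 + 9.04/3600 = 178 + 0.750000 + 0.002511 = 178.752511
  hemisphere W, so the sign is −
Point 5:
  φ: 87° + 35/60 + 49.4/3600 = 87 + 0.583333 + 0.013722 = 87.597056
  S ⇒ negate
  Lon: 160° + 31/60 + 3/3600 = 160 + 0.516667 + 0.000833 = 160.517500
  W → negative
Point 6:
  φ: 4 + 58/60 + 51/3600 = 4.980833
  N → positive
  Longitude: 45′ + 23″ = 45.38333′; 179 + 45.38333/60 = 179.756389
  E ⇒ keep positive

1. -71.61006, 23.87892
2. -33.49914, -175.79322
3. -27.43047, -36.25925
4. 52.78664, -178.75251
5. -87.59706, -160.51750
6. 4.98083, 179.75639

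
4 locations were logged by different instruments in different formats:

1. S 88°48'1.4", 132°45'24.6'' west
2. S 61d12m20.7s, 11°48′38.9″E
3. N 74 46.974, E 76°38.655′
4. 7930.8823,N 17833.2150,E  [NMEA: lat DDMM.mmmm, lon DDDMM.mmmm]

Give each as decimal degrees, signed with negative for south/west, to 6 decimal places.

1. -88.800389, -132.756833
2. -61.205750, 11.810806
3. 74.782900, 76.644250
4. 79.514705, 178.553583

Point 1:
  Lat: 88 + 48/60 + 1.4/3600 = 88.8003889
  S → negative
  λ: 132° + 45/60 + 24.6/3600 = 132 + 0.750000 + 0.006833 = 132.7568333
  W → negative
Point 2:
  Lat: 61 + 12/60 + 20.7/3600 = 61.2057500
  S → negative
  Lon: 11 + 48/60 + 38.9/3600 = 11.8108056
  E ⇒ keep positive
Point 3:
  Lat: 74 + 46.974/60 = 74.7829000
  N ⇒ keep positive
  λ: 76 + 38.655/60 = 76.6442500
  E ⇒ keep positive
Point 4:
  Latitude: degrees = first 2 digits = 79, minutes = 30.8823; 79 + 30.8823/60 = 79.5147050
  N ⇒ keep positive
  λ: degrees = first 3 digits = 178, minutes = 33.215; 178 + 33.215/60 = 178.5535833
  E ⇒ keep positive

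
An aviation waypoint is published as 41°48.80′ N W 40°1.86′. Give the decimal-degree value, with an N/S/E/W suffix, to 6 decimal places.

φ: 48.8′ = 0.813333°; total 41.8133333
Lon: 40 + 1.86/60 = 40.0310000

41.813333° N, 40.031000° W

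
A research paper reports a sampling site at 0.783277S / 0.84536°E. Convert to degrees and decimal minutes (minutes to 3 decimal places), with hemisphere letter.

0° 46.997′ S, 0° 50.722′ E

Lat: fractional part 0.783277 → 46.99662 minutes
λ: 0° + 0.845360 × 60 = 0° 50.72160′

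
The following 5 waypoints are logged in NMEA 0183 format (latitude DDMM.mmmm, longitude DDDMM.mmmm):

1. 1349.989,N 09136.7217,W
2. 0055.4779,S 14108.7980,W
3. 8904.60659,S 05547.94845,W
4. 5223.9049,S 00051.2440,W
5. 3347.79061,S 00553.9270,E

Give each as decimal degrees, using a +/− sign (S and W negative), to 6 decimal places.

Point 1:
  φ: degrees = first 2 digits = 13, minutes = 49.989; 13 + 49.989/60 = 13.8331500
  N → positive
  λ: split at 3 digits → 091° and 36.7217′; 91 + 36.7217/60 = 91.6120283
  W ⇒ negate
Point 2:
  φ: split at 2 digits → 00° and 55.4779′; 0 + 55.4779/60 = 0.9246317
  S ⇒ negate
  λ: split at 3 digits → 141° and 8.798′; 141 + 8.798/60 = 141.1466333
  hemisphere W, so the sign is −
Point 3:
  Lat: degrees = first 2 digits = 89, minutes = 4.60659; 89 + 4.60659/60 = 89.0767765
  S → negative
  Lon: split at 3 digits → 055° and 47.94845′; 55 + 47.94845/60 = 55.7991408
  hemisphere W, so the sign is −
Point 4:
  φ: degrees = first 2 digits = 52, minutes = 23.9049; 52 + 23.9049/60 = 52.3984150
  S → negative
  λ: split at 3 digits → 000° and 51.244′; 0 + 51.244/60 = 0.8540667
  W → negative
Point 5:
  Lat: split at 2 digits → 33° and 47.79061′; 33 + 47.79061/60 = 33.7965102
  hemisphere S, so the sign is −
  λ: degrees = first 3 digits = 5, minutes = 53.927; 5 + 53.927/60 = 5.8987833
  E ⇒ keep positive

1. 13.833150, -91.612028
2. -0.924632, -141.146633
3. -89.076777, -55.799141
4. -52.398415, -0.854067
5. -33.796510, 5.898783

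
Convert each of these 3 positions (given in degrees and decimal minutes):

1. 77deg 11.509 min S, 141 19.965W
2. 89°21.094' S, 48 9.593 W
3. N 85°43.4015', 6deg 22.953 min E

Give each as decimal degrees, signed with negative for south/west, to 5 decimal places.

Point 1:
  Latitude: 11.509′ = 0.191817°; total 77.191817
  S ⇒ negate
  Longitude: 19.965′ = 0.332750°; total 141.332750
  W → negative
Point 2:
  Latitude: 89 + 21.094/60 = 89.351567
  S ⇒ negate
  Lon: 9.593′ = 0.159883°; total 48.159883
  W → negative
Point 3:
  Latitude: 43.4015′ = 0.723358°; total 85.723358
  N → positive
  Longitude: 22.953′ = 0.382550°; total 6.382550
  E → positive

1. -77.19182, -141.33275
2. -89.35157, -48.15988
3. 85.72336, 6.38255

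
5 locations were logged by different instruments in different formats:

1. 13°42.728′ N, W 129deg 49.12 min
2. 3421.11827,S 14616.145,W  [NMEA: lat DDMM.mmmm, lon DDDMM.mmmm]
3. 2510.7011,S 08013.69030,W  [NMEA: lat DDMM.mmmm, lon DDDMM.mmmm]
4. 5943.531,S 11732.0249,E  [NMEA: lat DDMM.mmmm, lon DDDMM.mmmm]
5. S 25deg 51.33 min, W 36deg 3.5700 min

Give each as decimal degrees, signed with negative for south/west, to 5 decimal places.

1. 13.71213, -129.81867
2. -34.35197, -146.26908
3. -25.17835, -80.22817
4. -59.72552, 117.53375
5. -25.85550, -36.05950

Point 1:
  Latitude: 42.728′ = 0.712133°; total 13.712133
  N → positive
  λ: 49.12′ = 0.818667°; total 129.818667
  W ⇒ negate
Point 2:
  φ: split at 2 digits → 34° and 21.11827′; 34 + 21.11827/60 = 34.351971
  S ⇒ negate
  Longitude: split at 3 digits → 146° and 16.145′; 146 + 16.145/60 = 146.269083
  W → negative
Point 3:
  φ: split at 2 digits → 25° and 10.7011′; 25 + 10.7011/60 = 25.178352
  S → negative
  Longitude: degrees = first 3 digits = 80, minutes = 13.6903; 80 + 13.6903/60 = 80.228172
  hemisphere W, so the sign is −
Point 4:
  Lat: degrees = first 2 digits = 59, minutes = 43.531; 59 + 43.531/60 = 59.725517
  S → negative
  λ: degrees = first 3 digits = 117, minutes = 32.0249; 117 + 32.0249/60 = 117.533748
  E ⇒ keep positive
Point 5:
  Lat: 51.33′ = 0.855500°; total 25.855500
  S ⇒ negate
  λ: 36 + 3.57/60 = 36.059500
  hemisphere W, so the sign is −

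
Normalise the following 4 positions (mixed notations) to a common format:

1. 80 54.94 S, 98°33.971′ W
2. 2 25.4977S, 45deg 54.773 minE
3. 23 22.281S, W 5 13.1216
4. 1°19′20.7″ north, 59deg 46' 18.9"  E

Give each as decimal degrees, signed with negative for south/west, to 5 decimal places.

1. -80.91567, -98.56618
2. -2.42496, 45.91288
3. -23.37135, -5.21869
4. 1.32242, 59.77192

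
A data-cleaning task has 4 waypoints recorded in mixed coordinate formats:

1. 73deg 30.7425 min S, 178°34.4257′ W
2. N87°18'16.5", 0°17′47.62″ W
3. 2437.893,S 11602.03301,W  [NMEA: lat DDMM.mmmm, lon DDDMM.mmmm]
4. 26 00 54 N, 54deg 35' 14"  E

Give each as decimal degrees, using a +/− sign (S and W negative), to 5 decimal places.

1. -73.51238, -178.57376
2. 87.30458, -0.29656
3. -24.63155, -116.03388
4. 26.01500, 54.58722

Point 1:
  φ: 30.7425′ = 0.512375°; total 73.512375
  S → negative
  λ: 178 + 34.4257/60 = 178.573762
  W → negative
Point 2:
  Lat: 18′ + 16.5″ = 18.27500′; 87 + 18.27500/60 = 87.304583
  N ⇒ keep positive
  Longitude: 17′ + 47.62″ = 17.79367′; 0 + 17.79367/60 = 0.296561
  W ⇒ negate
Point 3:
  Latitude: degrees = first 2 digits = 24, minutes = 37.893; 24 + 37.893/60 = 24.631550
  hemisphere S, so the sign is −
  Lon: degrees = first 3 digits = 116, minutes = 2.03301; 116 + 2.03301/60 = 116.033884
  hemisphere W, so the sign is −
Point 4:
  Latitude: 26° + 0/60 + 54/3600 = 26 + 0.000000 + 0.015000 = 26.015000
  N ⇒ keep positive
  Longitude: 54 + 35/60 + 14/3600 = 54.587222
  E ⇒ keep positive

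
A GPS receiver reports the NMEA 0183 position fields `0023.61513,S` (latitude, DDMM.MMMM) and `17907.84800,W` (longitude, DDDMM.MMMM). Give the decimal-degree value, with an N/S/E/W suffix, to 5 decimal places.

0.39359° S, 179.13080° W

Latitude: split at 2 digits → 00° and 23.61513′; 0 + 23.61513/60 = 0.393586
λ: split at 3 digits → 179° and 7.848′; 179 + 7.848/60 = 179.130800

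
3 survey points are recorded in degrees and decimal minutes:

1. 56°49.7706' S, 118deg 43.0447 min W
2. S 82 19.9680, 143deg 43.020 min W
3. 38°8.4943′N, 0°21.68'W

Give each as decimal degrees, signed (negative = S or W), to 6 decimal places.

Point 1:
  Latitude: 56 + 49.7706/60 = 56.8295100
  hemisphere S, so the sign is −
  λ: 118 + 43.0447/60 = 118.7174117
  hemisphere W, so the sign is −
Point 2:
  Lat: 19.968′ = 0.332800°; total 82.3328000
  S → negative
  Lon: 143 + 43.02/60 = 143.7170000
  W ⇒ negate
Point 3:
  φ: 38 + 8.4943/60 = 38.1415717
  N → positive
  λ: 21.68′ = 0.361333°; total 0.3613333
  W ⇒ negate

1. -56.829510, -118.717412
2. -82.332800, -143.717000
3. 38.141572, -0.361333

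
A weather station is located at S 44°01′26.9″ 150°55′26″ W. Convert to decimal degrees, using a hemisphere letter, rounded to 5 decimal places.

44.02414° S, 150.92389° W

Lat: 1′ + 26.9″ = 1.44833′; 44 + 1.44833/60 = 44.024139
Longitude: 150° + 55/60 + 26/3600 = 150 + 0.916667 + 0.007222 = 150.923889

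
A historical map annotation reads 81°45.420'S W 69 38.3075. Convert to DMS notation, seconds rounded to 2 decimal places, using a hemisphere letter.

Latitude: 45.42000′ → 45′ and 0.42000 × 60 = 25.2000″
λ: fractional minutes 0.30750 × 60 = 18.4500″

81°45′25.20″ S, 69°38′18.45″ W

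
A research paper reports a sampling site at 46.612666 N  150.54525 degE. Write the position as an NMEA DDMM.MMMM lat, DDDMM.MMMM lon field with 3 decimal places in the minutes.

4636.760,N / 15032.715,E

φ: minutes = (46.612666 − 46) × 60 = 36.75996
Lon: 150° + 0.545250 × 60 = 150° 32.71500′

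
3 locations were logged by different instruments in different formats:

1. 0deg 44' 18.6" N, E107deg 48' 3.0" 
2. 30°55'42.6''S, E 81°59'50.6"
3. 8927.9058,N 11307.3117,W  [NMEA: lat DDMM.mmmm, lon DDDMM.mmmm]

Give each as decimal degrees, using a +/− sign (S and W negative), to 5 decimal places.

1. 0.73850, 107.80083
2. -30.92850, 81.99739
3. 89.46510, -113.12186

Point 1:
  Latitude: 44′ + 18.6″ = 44.31000′; 0 + 44.31000/60 = 0.738500
  N → positive
  Longitude: 48′ + 3″ = 48.05000′; 107 + 48.05000/60 = 107.800833
  E ⇒ keep positive
Point 2:
  Latitude: 30 + 55/60 + 42.6/3600 = 30.928500
  hemisphere S, so the sign is −
  λ: 81 + 59/60 + 50.6/3600 = 81.997389
  E ⇒ keep positive
Point 3:
  φ: split at 2 digits → 89° and 27.9058′; 89 + 27.9058/60 = 89.465097
  N ⇒ keep positive
  Longitude: degrees = first 3 digits = 113, minutes = 7.3117; 113 + 7.3117/60 = 113.121862
  hemisphere W, so the sign is −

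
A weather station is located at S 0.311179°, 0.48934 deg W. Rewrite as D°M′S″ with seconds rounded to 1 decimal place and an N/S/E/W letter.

φ: 0.311179 × 60 = 18.67074′ → 18′, remainder × 60 = 40.244″
λ: 0.489340 × 60 = 29.36040′ → 29′, remainder × 60 = 21.624″

0°18′40.2″ S, 0°29′21.6″ W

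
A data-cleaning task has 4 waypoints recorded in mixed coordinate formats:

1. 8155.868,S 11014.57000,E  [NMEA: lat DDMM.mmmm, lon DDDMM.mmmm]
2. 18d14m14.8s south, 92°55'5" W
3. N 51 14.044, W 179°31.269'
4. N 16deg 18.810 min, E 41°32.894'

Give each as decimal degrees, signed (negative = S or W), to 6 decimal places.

1. -81.931133, 110.242833
2. -18.237444, -92.918056
3. 51.234067, -179.521150
4. 16.313500, 41.548233

Point 1:
  φ: split at 2 digits → 81° and 55.868′; 81 + 55.868/60 = 81.9311333
  S → negative
  λ: degrees = first 3 digits = 110, minutes = 14.57; 110 + 14.57/60 = 110.2428333
  E ⇒ keep positive
Point 2:
  φ: 18 + 14/60 + 14.8/3600 = 18.2374444
  hemisphere S, so the sign is −
  λ: 55′ + 5″ = 55.08333′; 92 + 55.08333/60 = 92.9180556
  W ⇒ negate
Point 3:
  φ: 14.044′ = 0.234067°; total 51.2340667
  N → positive
  Longitude: 179 + 31.269/60 = 179.5211500
  W ⇒ negate
Point 4:
  φ: 18.81′ = 0.313500°; total 16.3135000
  N → positive
  Lon: 41 + 32.894/60 = 41.5482333
  E → positive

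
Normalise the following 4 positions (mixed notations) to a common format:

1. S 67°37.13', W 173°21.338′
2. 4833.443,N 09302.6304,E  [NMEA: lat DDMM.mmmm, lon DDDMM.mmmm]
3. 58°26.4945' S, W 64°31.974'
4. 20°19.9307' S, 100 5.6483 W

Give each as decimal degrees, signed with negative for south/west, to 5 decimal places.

1. -67.61883, -173.35563
2. 48.55738, 93.04384
3. -58.44158, -64.53290
4. -20.33218, -100.09414

Point 1:
  Latitude: 67 + 37.13/60 = 67.618833
  hemisphere S, so the sign is −
  Lon: 21.338′ = 0.355633°; total 173.355633
  W ⇒ negate
Point 2:
  Latitude: degrees = first 2 digits = 48, minutes = 33.443; 48 + 33.443/60 = 48.557383
  N → positive
  λ: degrees = first 3 digits = 93, minutes = 2.6304; 93 + 2.6304/60 = 93.043840
  E → positive
Point 3:
  φ: 58 + 26.4945/60 = 58.441575
  hemisphere S, so the sign is −
  Longitude: 31.974′ = 0.532900°; total 64.532900
  W ⇒ negate
Point 4:
  Lat: 19.9307′ = 0.332178°; total 20.332178
  S ⇒ negate
  Longitude: 5.6483′ = 0.094138°; total 100.094138
  W → negative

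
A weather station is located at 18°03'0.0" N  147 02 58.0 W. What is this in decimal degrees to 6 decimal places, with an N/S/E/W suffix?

Latitude: 18 + 3/60 + 0/3600 = 18.0500000
λ: 147 + 2/60 + 58/3600 = 147.0494444

18.050000° N, 147.049444° W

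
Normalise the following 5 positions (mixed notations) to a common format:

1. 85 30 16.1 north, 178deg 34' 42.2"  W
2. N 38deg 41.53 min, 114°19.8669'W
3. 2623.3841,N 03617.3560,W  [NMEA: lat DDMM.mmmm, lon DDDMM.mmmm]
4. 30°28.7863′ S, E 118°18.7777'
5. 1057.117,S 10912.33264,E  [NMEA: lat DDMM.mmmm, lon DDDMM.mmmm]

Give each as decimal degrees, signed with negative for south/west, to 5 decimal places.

Point 1:
  φ: 85 + 30/60 + 16.1/3600 = 85.504472
  N ⇒ keep positive
  λ: 34′ + 42.2″ = 34.70333′; 178 + 34.70333/60 = 178.578389
  W → negative
Point 2:
  Latitude: 41.53′ = 0.692167°; total 38.692167
  N → positive
  Longitude: 114 + 19.8669/60 = 114.331115
  hemisphere W, so the sign is −
Point 3:
  Latitude: degrees = first 2 digits = 26, minutes = 23.3841; 26 + 23.3841/60 = 26.389735
  N ⇒ keep positive
  Longitude: split at 3 digits → 036° and 17.356′; 36 + 17.356/60 = 36.289267
  W → negative
Point 4:
  Latitude: 30 + 28.7863/60 = 30.479772
  hemisphere S, so the sign is −
  Lon: 18.7777′ = 0.312962°; total 118.312962
  E → positive
Point 5:
  φ: degrees = first 2 digits = 10, minutes = 57.117; 10 + 57.117/60 = 10.951950
  S → negative
  λ: degrees = first 3 digits = 109, minutes = 12.33264; 109 + 12.33264/60 = 109.205544
  E ⇒ keep positive

1. 85.50447, -178.57839
2. 38.69217, -114.33112
3. 26.38974, -36.28927
4. -30.47977, 118.31296
5. -10.95195, 109.20554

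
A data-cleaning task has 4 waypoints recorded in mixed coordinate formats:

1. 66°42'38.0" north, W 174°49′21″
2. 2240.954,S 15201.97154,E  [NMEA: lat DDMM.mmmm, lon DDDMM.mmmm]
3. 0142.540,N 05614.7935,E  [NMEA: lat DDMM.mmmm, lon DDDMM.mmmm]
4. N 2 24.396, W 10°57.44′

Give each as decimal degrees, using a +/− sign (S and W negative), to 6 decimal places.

Point 1:
  Lat: 66° + 42/60 + 38/3600 = 66 + 0.700000 + 0.010556 = 66.7105556
  N ⇒ keep positive
  Lon: 49′ + 21″ = 49.35000′; 174 + 49.35000/60 = 174.8225000
  hemisphere W, so the sign is −
Point 2:
  φ: degrees = first 2 digits = 22, minutes = 40.954; 22 + 40.954/60 = 22.6825667
  hemisphere S, so the sign is −
  Lon: split at 3 digits → 152° and 1.97154′; 152 + 1.97154/60 = 152.0328590
  E → positive
Point 3:
  Latitude: degrees = first 2 digits = 1, minutes = 42.54; 1 + 42.54/60 = 1.7090000
  N ⇒ keep positive
  λ: degrees = first 3 digits = 56, minutes = 14.7935; 56 + 14.7935/60 = 56.2465583
  E ⇒ keep positive
Point 4:
  φ: 2 + 24.396/60 = 2.4066000
  N ⇒ keep positive
  Lon: 10 + 57.44/60 = 10.9573333
  hemisphere W, so the sign is −

1. 66.710556, -174.822500
2. -22.682567, 152.032859
3. 1.709000, 56.246558
4. 2.406600, -10.957333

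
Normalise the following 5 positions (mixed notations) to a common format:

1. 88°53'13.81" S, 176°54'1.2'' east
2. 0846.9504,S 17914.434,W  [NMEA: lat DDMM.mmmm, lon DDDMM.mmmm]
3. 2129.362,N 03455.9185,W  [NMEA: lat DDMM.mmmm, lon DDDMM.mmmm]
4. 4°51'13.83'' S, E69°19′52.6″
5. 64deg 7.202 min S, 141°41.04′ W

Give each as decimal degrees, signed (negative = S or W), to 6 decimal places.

1. -88.887169, 176.900333
2. -8.782507, -179.240567
3. 21.489367, -34.931975
4. -4.853842, 69.331278
5. -64.120033, -141.684000

Point 1:
  Lat: 88° + 53/60 + 13.81/3600 = 88 + 0.883333 + 0.003836 = 88.8871694
  hemisphere S, so the sign is −
  λ: 176° + 54/60 + 1.2/3600 = 176 + 0.900000 + 0.000333 = 176.9003333
  E → positive
Point 2:
  φ: degrees = first 2 digits = 8, minutes = 46.9504; 8 + 46.9504/60 = 8.7825067
  S ⇒ negate
  Lon: degrees = first 3 digits = 179, minutes = 14.434; 179 + 14.434/60 = 179.2405667
  W → negative
Point 3:
  Lat: degrees = first 2 digits = 21, minutes = 29.362; 21 + 29.362/60 = 21.4893667
  N ⇒ keep positive
  λ: degrees = first 3 digits = 34, minutes = 55.9185; 34 + 55.9185/60 = 34.9319750
  hemisphere W, so the sign is −
Point 4:
  φ: 4° + 51/60 + 13.83/3600 = 4 + 0.850000 + 0.003842 = 4.8538417
  hemisphere S, so the sign is −
  λ: 19′ + 52.6″ = 19.87667′; 69 + 19.87667/60 = 69.3312778
  E → positive
Point 5:
  Lat: 64 + 7.202/60 = 64.1200333
  S ⇒ negate
  Lon: 141 + 41.04/60 = 141.6840000
  W → negative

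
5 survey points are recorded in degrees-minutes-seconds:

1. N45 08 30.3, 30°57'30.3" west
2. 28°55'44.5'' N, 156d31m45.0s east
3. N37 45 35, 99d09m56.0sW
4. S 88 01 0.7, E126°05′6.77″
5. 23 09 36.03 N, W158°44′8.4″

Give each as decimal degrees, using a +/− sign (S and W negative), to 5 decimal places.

1. 45.14175, -30.95842
2. 28.92903, 156.52917
3. 37.75972, -99.16556
4. -88.01686, 126.08521
5. 23.16001, -158.73567

Point 1:
  φ: 8′ + 30.3″ = 8.50500′; 45 + 8.50500/60 = 45.141750
  N → positive
  Lon: 30° + 57/60 + 30.3/3600 = 30 + 0.950000 + 0.008417 = 30.958417
  W → negative
Point 2:
  Latitude: 28° + 55/60 + 44.5/3600 = 28 + 0.916667 + 0.012361 = 28.929028
  N → positive
  Lon: 156° + 31/60 + 45/3600 = 156 + 0.516667 + 0.012500 = 156.529167
  E ⇒ keep positive
Point 3:
  φ: 45′ + 35″ = 45.58333′; 37 + 45.58333/60 = 37.759722
  N ⇒ keep positive
  Lon: 99 + 9/60 + 56/3600 = 99.165556
  W → negative
Point 4:
  Lat: 1′ + 0.7″ = 1.01167′; 88 + 1.01167/60 = 88.016861
  S ⇒ negate
  λ: 126 + 5/60 + 6.77/3600 = 126.085214
  E ⇒ keep positive
Point 5:
  Lat: 9′ + 36.03″ = 9.60050′; 23 + 9.60050/60 = 23.160008
  N → positive
  Lon: 44′ + 8.4″ = 44.14000′; 158 + 44.14000/60 = 158.735667
  W ⇒ negate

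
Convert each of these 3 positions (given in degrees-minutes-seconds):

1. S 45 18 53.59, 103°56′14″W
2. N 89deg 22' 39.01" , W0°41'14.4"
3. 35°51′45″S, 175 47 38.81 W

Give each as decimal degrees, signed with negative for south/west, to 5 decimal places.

Point 1:
  φ: 18′ + 53.59″ = 18.89317′; 45 + 18.89317/60 = 45.314886
  S → negative
  λ: 103° + 56/60 + 14/3600 = 103 + 0.933333 + 0.003889 = 103.937222
  hemisphere W, so the sign is −
Point 2:
  Lat: 22′ + 39.01″ = 22.65017′; 89 + 22.65017/60 = 89.377503
  N → positive
  Lon: 41′ + 14.4″ = 41.24000′; 0 + 41.24000/60 = 0.687333
  hemisphere W, so the sign is −
Point 3:
  Latitude: 51′ + 45″ = 51.75000′; 35 + 51.75000/60 = 35.862500
  S ⇒ negate
  Longitude: 175 + 47/60 + 38.81/3600 = 175.794114
  W → negative

1. -45.31489, -103.93722
2. 89.37750, -0.68733
3. -35.86250, -175.79411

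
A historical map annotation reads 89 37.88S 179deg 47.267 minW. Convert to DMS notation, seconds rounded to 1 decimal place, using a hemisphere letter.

89°37′52.8″ S, 179°47′16.0″ W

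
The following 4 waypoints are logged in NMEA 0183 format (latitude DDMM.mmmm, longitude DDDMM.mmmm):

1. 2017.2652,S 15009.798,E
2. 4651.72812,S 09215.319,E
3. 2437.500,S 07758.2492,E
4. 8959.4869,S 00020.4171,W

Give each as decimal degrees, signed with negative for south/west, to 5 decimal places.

1. -20.28775, 150.16330
2. -46.86214, 92.25532
3. -24.62500, 77.97082
4. -89.99145, -0.34029

Point 1:
  Latitude: split at 2 digits → 20° and 17.2652′; 20 + 17.2652/60 = 20.287753
  S ⇒ negate
  Lon: split at 3 digits → 150° and 9.798′; 150 + 9.798/60 = 150.163300
  E → positive
Point 2:
  Lat: degrees = first 2 digits = 46, minutes = 51.72812; 46 + 51.72812/60 = 46.862135
  S → negative
  Longitude: degrees = first 3 digits = 92, minutes = 15.319; 92 + 15.319/60 = 92.255317
  E ⇒ keep positive
Point 3:
  Lat: split at 2 digits → 24° and 37.5′; 24 + 37.5/60 = 24.625000
  S → negative
  Lon: degrees = first 3 digits = 77, minutes = 58.2492; 77 + 58.2492/60 = 77.970820
  E → positive
Point 4:
  Latitude: split at 2 digits → 89° and 59.4869′; 89 + 59.4869/60 = 89.991448
  S ⇒ negate
  λ: degrees = first 3 digits = 0, minutes = 20.4171; 0 + 20.4171/60 = 0.340285
  hemisphere W, so the sign is −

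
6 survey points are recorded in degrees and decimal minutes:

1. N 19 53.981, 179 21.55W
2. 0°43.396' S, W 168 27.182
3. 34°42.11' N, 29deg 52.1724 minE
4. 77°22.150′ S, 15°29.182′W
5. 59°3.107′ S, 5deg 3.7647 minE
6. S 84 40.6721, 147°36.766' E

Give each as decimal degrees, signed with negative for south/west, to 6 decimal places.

Point 1:
  Lat: 53.981′ = 0.899683°; total 19.8996833
  N → positive
  λ: 21.55′ = 0.359167°; total 179.3591667
  W ⇒ negate
Point 2:
  Latitude: 0 + 43.396/60 = 0.7232667
  S → negative
  λ: 168 + 27.182/60 = 168.4530333
  hemisphere W, so the sign is −
Point 3:
  Lat: 34 + 42.11/60 = 34.7018333
  N → positive
  Longitude: 29 + 52.1724/60 = 29.8695400
  E ⇒ keep positive
Point 4:
  φ: 22.15′ = 0.369167°; total 77.3691667
  hemisphere S, so the sign is −
  λ: 29.182′ = 0.486367°; total 15.4863667
  W ⇒ negate
Point 5:
  Latitude: 3.107′ = 0.051783°; total 59.0517833
  hemisphere S, so the sign is −
  λ: 3.7647′ = 0.062745°; total 5.0627450
  E ⇒ keep positive
Point 6:
  φ: 40.6721′ = 0.677868°; total 84.6778683
  S → negative
  Longitude: 147 + 36.766/60 = 147.6127667
  E ⇒ keep positive

1. 19.899683, -179.359167
2. -0.723267, -168.453033
3. 34.701833, 29.869540
4. -77.369167, -15.486367
5. -59.051783, 5.062745
6. -84.677868, 147.612767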